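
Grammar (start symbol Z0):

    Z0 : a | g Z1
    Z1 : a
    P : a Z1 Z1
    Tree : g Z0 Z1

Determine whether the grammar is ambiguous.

Unambiguous

(P, Tree are unreachable from Z0, so their rules don't affect L(Z0).) The reachable rules are right-linear with at most one rule per (nonterminal, next-terminal) pair. Each input token forces the next rule, so parsing is deterministic.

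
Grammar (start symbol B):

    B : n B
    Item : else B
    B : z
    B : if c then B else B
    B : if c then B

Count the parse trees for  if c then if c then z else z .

2

Parse trees for if c then if c then z else z:
  [B if c then [B if c then [B z]] else [B z]]
  [B if c then [B if c then [B z] else [B z]]]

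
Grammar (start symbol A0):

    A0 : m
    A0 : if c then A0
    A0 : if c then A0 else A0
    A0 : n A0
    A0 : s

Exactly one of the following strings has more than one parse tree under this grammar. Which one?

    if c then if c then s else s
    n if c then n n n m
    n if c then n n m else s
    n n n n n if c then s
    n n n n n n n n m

if c then if c then s else s

if c then if c then s else s: 2 trees
n if c then n n n m: 1 tree
n if c then n n m else s: 1 tree
n n n n n if c then s: 1 tree
n n n n n n n n m: 1 tree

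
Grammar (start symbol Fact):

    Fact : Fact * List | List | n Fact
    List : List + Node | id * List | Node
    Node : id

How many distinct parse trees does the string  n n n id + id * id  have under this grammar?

Parse trees for n n n id + id * id:
  [Fact [Fact n [Fact n [Fact n [Fact [List [List [Node id]] + [Node id]]]]]] * [List [Node id]]]
  [Fact n [Fact [Fact n [Fact n [Fact [List [List [Node id]] + [Node id]]]]] * [List [Node id]]]]
  [Fact n [Fact n [Fact [Fact n [Fact [List [List [Node id]] + [Node id]]]] * [List [Node id]]]]]
  [Fact n [Fact n [Fact n [Fact [Fact [List [List [Node id]] + [Node id]]] * [List [Node id]]]]]]

4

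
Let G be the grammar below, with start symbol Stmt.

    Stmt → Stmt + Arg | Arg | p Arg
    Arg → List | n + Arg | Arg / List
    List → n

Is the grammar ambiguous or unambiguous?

Ambiguous

Witness: n + n

Derivation 1: Stmt ⇒ Stmt + Arg ⇒ Arg + Arg ⇒ List + Arg ⇒ n + Arg ⇒ n + List ⇒ n + n
Derivation 2: Stmt ⇒ Arg ⇒ n + Arg ⇒ n + List ⇒ n + n

Two distinct leftmost derivations for the same string.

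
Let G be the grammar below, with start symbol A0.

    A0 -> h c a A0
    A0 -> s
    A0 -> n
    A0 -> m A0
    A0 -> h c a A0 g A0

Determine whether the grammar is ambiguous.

Witness: h c a h c a n g n

Derivation 1: A0 ⇒ h c a A0 ⇒ h c a h c a A0 g A0 ⇒ h c a h c a n g A0 ⇒ h c a h c a n g n
Derivation 2: A0 ⇒ h c a A0 g A0 ⇒ h c a h c a A0 g A0 ⇒ h c a h c a n g A0 ⇒ h c a h c a n g n

Two distinct leftmost derivations for the same string.

Ambiguous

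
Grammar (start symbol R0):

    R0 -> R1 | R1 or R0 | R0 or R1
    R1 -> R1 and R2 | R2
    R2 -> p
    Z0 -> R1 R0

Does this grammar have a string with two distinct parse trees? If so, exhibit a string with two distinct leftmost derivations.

Ambiguous

Witness: p or p

Derivation 1: R0 ⇒ R1 or R0 ⇒ R2 or R0 ⇒ p or R0 ⇒ p or R1 ⇒ p or R2 ⇒ p or p
Derivation 2: R0 ⇒ R0 or R1 ⇒ R1 or R1 ⇒ R2 or R1 ⇒ p or R1 ⇒ p or R2 ⇒ p or p

Two distinct leftmost derivations for the same string.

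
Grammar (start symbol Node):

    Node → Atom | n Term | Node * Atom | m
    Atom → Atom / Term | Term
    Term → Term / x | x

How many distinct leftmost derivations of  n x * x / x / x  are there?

4

Parse trees for n x * x / x / x:
  [Node [Node n [Term x]] * [Atom [Atom [Term x]] / [Term [Term x] / x]]]
  [Node [Node n [Term x]] * [Atom [Atom [Atom [Term x]] / [Term x]] / [Term x]]]
  [Node [Node n [Term x]] * [Atom [Atom [Term [Term x] / x]] / [Term x]]]
  [Node [Node n [Term x]] * [Atom [Term [Term [Term x] / x] / x]]]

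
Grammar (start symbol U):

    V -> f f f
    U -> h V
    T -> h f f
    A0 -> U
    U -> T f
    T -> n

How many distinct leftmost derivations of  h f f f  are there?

2

Parse trees for h f f f:
  [U h [V f f f]]
  [U [T h f f] f]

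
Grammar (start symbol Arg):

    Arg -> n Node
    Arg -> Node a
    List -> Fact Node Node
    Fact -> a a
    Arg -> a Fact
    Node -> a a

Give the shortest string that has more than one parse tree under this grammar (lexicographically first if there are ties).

length 3: a a a has 2 parse trees

Two derivations of a a a:
  Arg ⇒ Node a ⇒ a a a
  Arg ⇒ a Fact ⇒ a a a

a a a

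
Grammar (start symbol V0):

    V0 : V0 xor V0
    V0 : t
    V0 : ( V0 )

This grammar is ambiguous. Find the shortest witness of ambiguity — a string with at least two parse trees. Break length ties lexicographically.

t xor t xor t

length 1: no string has ≥2 trees
length 3: no string has ≥2 trees
length 5: t xor t xor t has 2 parse trees

Two derivations of t xor t xor t:
  V0 ⇒ V0 xor V0 ⇒ V0 xor V0 xor V0 ⇒ t xor V0 xor V0 ⇒ t xor t xor V0 ⇒ t xor t xor t
  V0 ⇒ V0 xor V0 ⇒ t xor V0 ⇒ t xor V0 xor V0 ⇒ t xor t xor V0 ⇒ t xor t xor t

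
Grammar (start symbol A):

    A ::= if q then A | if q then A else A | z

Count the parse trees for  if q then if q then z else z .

Parse trees for if q then if q then z else z:
  [A if q then [A if q then [A z] else [A z]]]
  [A if q then [A if q then [A z]] else [A z]]

2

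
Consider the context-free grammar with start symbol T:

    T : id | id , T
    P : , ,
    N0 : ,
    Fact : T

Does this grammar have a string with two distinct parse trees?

(P, N0, Fact are unreachable from T, so their rules don't affect L(T).) Right-recursive list with a separator: after each atom, whether the separator follows determines the rule. One parse per string.

Unambiguous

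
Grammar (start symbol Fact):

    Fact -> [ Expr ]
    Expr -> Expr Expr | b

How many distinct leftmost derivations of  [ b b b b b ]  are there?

14

Parse trees for [ b b b b b ] (showing first 6 of 14):
  [Fact [ [Expr [Expr b] [Expr [Expr b] [Expr [Expr b] [Expr [Expr b] [Expr b]]]]] ]]
  [Fact [ [Expr [Expr b] [Expr [Expr b] [Expr [Expr [Expr b] [Expr b]] [Expr b]]]] ]]
  [Fact [ [Expr [Expr b] [Expr [Expr [Expr b] [Expr b]] [Expr [Expr b] [Expr b]]]] ]]
  [Fact [ [Expr [Expr b] [Expr [Expr [Expr b] [Expr [Expr b] [Expr b]]] [Expr b]]] ]]
  [Fact [ [Expr [Expr b] [Expr [Expr [Expr [Expr b] [Expr b]] [Expr b]] [Expr b]]] ]]
  [Fact [ [Expr [Expr [Expr b] [Expr b]] [Expr [Expr b] [Expr [Expr b] [Expr b]]]] ]]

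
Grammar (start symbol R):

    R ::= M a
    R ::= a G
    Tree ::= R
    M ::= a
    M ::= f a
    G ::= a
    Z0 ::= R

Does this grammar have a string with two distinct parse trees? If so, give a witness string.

Witness: a a

Derivation 1: R ⇒ M a ⇒ a a
Derivation 2: R ⇒ a G ⇒ a a

Two distinct leftmost derivations for the same string.

Ambiguous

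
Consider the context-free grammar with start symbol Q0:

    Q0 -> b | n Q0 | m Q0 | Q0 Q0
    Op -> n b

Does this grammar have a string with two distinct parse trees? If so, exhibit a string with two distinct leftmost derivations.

Witness: b b b

Derivation 1: Q0 ⇒ Q0 Q0 ⇒ b Q0 ⇒ b Q0 Q0 ⇒ b b Q0 ⇒ b b b
Derivation 2: Q0 ⇒ Q0 Q0 ⇒ Q0 Q0 Q0 ⇒ b Q0 Q0 ⇒ b b Q0 ⇒ b b b

Two distinct leftmost derivations for the same string.

Ambiguous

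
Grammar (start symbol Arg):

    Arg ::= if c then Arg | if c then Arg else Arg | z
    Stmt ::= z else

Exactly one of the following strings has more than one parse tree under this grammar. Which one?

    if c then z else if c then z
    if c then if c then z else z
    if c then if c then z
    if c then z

if c then z else if c then z: 1 tree
if c then if c then z else z: 2 trees
if c then if c then z: 1 tree
if c then z: 1 tree

if c then if c then z else z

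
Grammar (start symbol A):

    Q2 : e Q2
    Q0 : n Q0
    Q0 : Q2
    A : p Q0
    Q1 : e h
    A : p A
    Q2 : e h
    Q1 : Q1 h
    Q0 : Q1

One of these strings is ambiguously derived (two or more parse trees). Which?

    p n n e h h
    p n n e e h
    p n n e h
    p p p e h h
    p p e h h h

p n n e h

p n n e h h: 1 tree
p n n e e h: 1 tree
p n n e h: 2 trees
p p p e h h: 1 tree
p p e h h h: 1 tree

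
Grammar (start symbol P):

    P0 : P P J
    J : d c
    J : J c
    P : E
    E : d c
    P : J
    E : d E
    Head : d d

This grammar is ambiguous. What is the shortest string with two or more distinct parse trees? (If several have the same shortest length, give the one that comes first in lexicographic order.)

d c

length 2: d c has 2 parse trees

Two derivations of d c:
  P ⇒ E ⇒ d c
  P ⇒ J ⇒ d c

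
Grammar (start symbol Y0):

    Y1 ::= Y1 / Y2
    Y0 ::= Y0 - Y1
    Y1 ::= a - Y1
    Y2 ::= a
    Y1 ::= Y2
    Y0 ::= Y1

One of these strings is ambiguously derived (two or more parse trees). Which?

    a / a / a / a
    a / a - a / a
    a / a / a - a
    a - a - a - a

a - a - a - a

a / a / a / a: 1 tree
a / a - a / a: 1 tree
a / a / a - a: 1 tree
a - a - a - a: 8 trees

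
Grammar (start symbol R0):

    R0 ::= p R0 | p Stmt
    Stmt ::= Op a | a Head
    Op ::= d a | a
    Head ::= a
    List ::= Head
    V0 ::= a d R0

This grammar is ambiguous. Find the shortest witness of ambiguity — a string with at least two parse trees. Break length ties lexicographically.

length 3: p a a has 2 parse trees

Two derivations of p a a:
  R0 ⇒ p Stmt ⇒ p Op a ⇒ p a a
  R0 ⇒ p Stmt ⇒ p a Head ⇒ p a a

p a a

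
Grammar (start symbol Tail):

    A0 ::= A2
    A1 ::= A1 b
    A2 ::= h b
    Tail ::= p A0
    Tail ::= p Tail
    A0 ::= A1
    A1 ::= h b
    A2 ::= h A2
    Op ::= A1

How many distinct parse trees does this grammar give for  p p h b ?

2

Parse trees for p p h b:
  [Tail p [Tail p [A0 [A2 h b]]]]
  [Tail p [Tail p [A0 [A1 h b]]]]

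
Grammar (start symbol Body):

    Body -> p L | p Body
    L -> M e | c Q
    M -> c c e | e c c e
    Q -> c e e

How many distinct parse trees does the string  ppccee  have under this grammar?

2

Parse trees for ppccee:
  [Body p [Body p [L [M c c e] e]]]
  [Body p [Body p [L c [Q c e e]]]]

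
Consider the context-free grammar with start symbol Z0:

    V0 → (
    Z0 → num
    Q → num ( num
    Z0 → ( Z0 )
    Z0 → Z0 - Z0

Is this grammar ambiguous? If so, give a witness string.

Ambiguous

Witness: num - num - num

Derivation 1: Z0 ⇒ Z0 - Z0 ⇒ num - Z0 ⇒ num - Z0 - Z0 ⇒ num - num - Z0 ⇒ num - num - num
Derivation 2: Z0 ⇒ Z0 - Z0 ⇒ Z0 - Z0 - Z0 ⇒ num - Z0 - Z0 ⇒ num - num - Z0 ⇒ num - num - num

Two distinct leftmost derivations for the same string.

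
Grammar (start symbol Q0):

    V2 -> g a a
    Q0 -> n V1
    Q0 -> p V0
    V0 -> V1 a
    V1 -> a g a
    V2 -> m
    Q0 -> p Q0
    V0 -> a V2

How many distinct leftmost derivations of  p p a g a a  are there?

2

Parse trees for p p a g a a:
  [Q0 p [Q0 p [V0 [V1 a g a] a]]]
  [Q0 p [Q0 p [V0 a [V2 g a a]]]]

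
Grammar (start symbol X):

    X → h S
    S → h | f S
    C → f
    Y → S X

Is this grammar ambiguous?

(C, Y are unreachable from X, so their rules don't affect L(X).) The reachable rules are right-linear with at most one rule per (nonterminal, next-terminal) pair. Each input token forces the next rule, so parsing is deterministic.

Unambiguous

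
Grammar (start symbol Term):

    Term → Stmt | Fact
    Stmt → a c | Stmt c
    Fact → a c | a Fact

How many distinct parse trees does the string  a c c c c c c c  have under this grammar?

1

Parse trees for a c c c c c c c:
  [Term [Stmt [Stmt [Stmt [Stmt [Stmt [Stmt [Stmt a c] c] c] c] c] c] c]]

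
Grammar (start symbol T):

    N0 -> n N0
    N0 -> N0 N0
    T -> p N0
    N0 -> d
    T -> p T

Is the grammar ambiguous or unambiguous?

Witness: p d d d

Derivation 1: T ⇒ p N0 ⇒ p N0 N0 ⇒ p N0 N0 N0 ⇒ p d N0 N0 ⇒ p d d N0 ⇒ p d d d
Derivation 2: T ⇒ p N0 ⇒ p N0 N0 ⇒ p d N0 ⇒ p d N0 N0 ⇒ p d d N0 ⇒ p d d d

Two distinct leftmost derivations for the same string.

Ambiguous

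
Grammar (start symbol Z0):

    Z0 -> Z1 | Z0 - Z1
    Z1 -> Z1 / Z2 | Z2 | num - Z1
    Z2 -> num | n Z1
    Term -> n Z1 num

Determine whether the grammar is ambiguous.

Witness: num - num

Derivation 1: Z0 ⇒ Z1 ⇒ num - Z1 ⇒ num - Z2 ⇒ num - num
Derivation 2: Z0 ⇒ Z0 - Z1 ⇒ Z1 - Z1 ⇒ Z2 - Z1 ⇒ num - Z1 ⇒ num - Z2 ⇒ num - num

Two distinct leftmost derivations for the same string.

Ambiguous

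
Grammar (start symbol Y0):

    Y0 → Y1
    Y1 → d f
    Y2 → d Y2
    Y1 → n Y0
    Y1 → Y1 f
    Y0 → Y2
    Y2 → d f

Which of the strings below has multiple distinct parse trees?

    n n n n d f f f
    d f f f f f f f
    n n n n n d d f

n n n n d f f f: 25 trees
d f f f f f f f: 1 tree
n n n n n d d f: 1 tree

n n n n d f f f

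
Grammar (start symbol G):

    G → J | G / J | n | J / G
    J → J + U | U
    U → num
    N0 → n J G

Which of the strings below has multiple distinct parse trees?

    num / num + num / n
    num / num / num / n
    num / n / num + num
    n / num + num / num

num / n / num + num

num / num + num / n: 1 tree
num / num / num / n: 1 tree
num / n / num + num: 2 trees
n / num + num / num: 1 tree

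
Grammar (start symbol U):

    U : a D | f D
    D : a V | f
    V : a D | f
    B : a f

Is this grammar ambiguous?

Only U, D, V are reachable from U; ignoring the rest: The reachable rules are right-linear with at most one rule per (nonterminal, next-terminal) pair. Each input token forces the next rule, so parsing is deterministic.

Unambiguous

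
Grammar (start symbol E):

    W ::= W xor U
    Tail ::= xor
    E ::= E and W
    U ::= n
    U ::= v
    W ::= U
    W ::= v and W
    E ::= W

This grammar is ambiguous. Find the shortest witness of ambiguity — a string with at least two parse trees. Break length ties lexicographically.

length 1: no string has ≥2 trees
length 3: v and n has 2 parse trees

Two derivations of v and n:
  E ⇒ E and W ⇒ W and W ⇒ U and W ⇒ v and W ⇒ v and U ⇒ v and n
  E ⇒ W ⇒ v and W ⇒ v and U ⇒ v and n

v and n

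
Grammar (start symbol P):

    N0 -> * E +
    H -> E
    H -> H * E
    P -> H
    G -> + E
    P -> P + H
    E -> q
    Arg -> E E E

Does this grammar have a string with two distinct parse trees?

Only P, H, E are reachable from P; ignoring the rest: The grammar is stratified — P handles '+' (left-recursive), H handles '*', E atoms. Each operator has a fixed associativity and precedence level, so every string has one parse.

Unambiguous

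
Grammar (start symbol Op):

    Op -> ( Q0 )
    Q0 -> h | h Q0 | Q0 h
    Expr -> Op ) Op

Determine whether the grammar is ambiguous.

Witness: ( h h )

Derivation 1: Op ⇒ ( Q0 ) ⇒ ( h Q0 ) ⇒ ( h h )
Derivation 2: Op ⇒ ( Q0 ) ⇒ ( Q0 h ) ⇒ ( h h )

Two distinct leftmost derivations for the same string.

Ambiguous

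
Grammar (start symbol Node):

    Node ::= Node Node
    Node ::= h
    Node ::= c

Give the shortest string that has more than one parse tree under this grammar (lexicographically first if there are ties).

c c c

length 1: no string has ≥2 trees
length 2: no string has ≥2 trees
length 3: c c c has 2 parse trees

Two derivations of c c c:
  Node ⇒ Node Node ⇒ Node Node Node ⇒ c Node Node ⇒ c c Node ⇒ c c c
  Node ⇒ Node Node ⇒ c Node ⇒ c Node Node ⇒ c c Node ⇒ c c c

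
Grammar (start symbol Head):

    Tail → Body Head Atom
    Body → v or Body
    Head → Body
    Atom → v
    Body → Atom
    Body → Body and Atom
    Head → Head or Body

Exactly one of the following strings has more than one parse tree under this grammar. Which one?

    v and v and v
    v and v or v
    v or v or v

v or v or v

v and v and v: 1 tree
v and v or v: 1 tree
v or v or v: 4 trees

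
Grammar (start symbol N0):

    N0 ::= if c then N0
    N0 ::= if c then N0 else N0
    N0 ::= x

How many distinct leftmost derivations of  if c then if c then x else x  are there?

Parse trees for if c then if c then x else x:
  [N0 if c then [N0 if c then [N0 x] else [N0 x]]]
  [N0 if c then [N0 if c then [N0 x]] else [N0 x]]

2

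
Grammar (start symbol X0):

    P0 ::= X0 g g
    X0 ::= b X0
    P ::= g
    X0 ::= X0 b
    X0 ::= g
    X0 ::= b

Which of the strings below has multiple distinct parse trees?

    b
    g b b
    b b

b: 1 tree
g b b: 1 tree
b b: 2 trees

b b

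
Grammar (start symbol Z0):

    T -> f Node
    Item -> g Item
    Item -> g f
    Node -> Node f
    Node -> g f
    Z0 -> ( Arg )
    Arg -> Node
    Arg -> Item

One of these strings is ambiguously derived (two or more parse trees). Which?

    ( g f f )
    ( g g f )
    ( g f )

( g f )

( g f f ): 1 tree
( g g f ): 1 tree
( g f ): 2 trees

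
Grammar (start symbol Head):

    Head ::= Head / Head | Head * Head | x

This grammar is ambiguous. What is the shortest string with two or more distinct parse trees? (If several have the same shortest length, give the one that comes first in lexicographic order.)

length 1: no string has ≥2 trees
length 3: no string has ≥2 trees
length 5: x * x * x has 2 parse trees

Two derivations of x * x * x:
  Head ⇒ Head * Head ⇒ Head * Head * Head ⇒ x * Head * Head ⇒ x * x * Head ⇒ x * x * x
  Head ⇒ Head * Head ⇒ x * Head ⇒ x * Head * Head ⇒ x * x * Head ⇒ x * x * x

x * x * x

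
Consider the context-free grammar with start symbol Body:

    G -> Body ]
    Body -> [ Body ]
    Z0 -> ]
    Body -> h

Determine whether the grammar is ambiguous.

Only Body is reachable from Body; ignoring the rest: L(Body) is { openⁿ atom closeⁿ : n ≥ 0 }. The bracket depth fixes n, and the derivation is forced at every step.

Unambiguous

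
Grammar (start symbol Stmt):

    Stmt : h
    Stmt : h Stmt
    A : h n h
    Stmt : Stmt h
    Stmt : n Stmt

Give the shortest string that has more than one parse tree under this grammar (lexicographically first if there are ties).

h h

length 1: no string has ≥2 trees
length 2: h h has 2 parse trees

Two derivations of h h:
  Stmt ⇒ h Stmt ⇒ h h
  Stmt ⇒ Stmt h ⇒ h h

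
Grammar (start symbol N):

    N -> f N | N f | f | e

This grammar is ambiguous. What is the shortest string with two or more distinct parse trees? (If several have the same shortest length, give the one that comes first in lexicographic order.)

length 1: no string has ≥2 trees
length 2: f f has 2 parse trees

Two derivations of f f:
  N ⇒ f N ⇒ f f
  N ⇒ N f ⇒ f f

f f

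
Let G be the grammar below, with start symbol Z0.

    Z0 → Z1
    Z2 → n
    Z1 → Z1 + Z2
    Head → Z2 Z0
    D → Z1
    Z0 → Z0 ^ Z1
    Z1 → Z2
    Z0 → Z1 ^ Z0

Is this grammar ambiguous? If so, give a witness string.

Witness: n ^ n

Derivation 1: Z0 ⇒ Z0 ^ Z1 ⇒ Z1 ^ Z1 ⇒ Z2 ^ Z1 ⇒ n ^ Z1 ⇒ n ^ Z2 ⇒ n ^ n
Derivation 2: Z0 ⇒ Z1 ^ Z0 ⇒ Z2 ^ Z0 ⇒ n ^ Z0 ⇒ n ^ Z1 ⇒ n ^ Z2 ⇒ n ^ n

Two distinct leftmost derivations for the same string.

Ambiguous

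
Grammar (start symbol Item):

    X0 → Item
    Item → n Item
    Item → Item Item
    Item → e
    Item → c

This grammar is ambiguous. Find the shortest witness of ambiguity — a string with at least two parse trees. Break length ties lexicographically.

length 1: no string has ≥2 trees
length 2: no string has ≥2 trees
length 3: c c c has 2 parse trees

Two derivations of c c c:
  Item ⇒ Item Item ⇒ Item Item Item ⇒ c Item Item ⇒ c c Item ⇒ c c c
  Item ⇒ Item Item ⇒ c Item ⇒ c Item Item ⇒ c c Item ⇒ c c c

c c c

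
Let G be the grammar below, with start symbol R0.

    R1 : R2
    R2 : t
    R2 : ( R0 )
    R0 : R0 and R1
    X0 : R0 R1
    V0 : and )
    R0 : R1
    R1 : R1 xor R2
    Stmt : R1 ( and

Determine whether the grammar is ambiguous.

Unambiguous

Only R0, R1, R2 are reachable from R0; ignoring the rest: R0 → R0 and R1 | R1  ;  R1 → R1 xor R2 | R2  — a left-associative chain with R2 at the bottom. Each string factors uniquely by precedence.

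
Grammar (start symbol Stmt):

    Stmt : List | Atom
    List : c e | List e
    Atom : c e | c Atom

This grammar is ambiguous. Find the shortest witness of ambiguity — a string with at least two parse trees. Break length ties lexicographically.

c e

length 2: c e has 2 parse trees

Two derivations of c e:
  Stmt ⇒ List ⇒ c e
  Stmt ⇒ Atom ⇒ c e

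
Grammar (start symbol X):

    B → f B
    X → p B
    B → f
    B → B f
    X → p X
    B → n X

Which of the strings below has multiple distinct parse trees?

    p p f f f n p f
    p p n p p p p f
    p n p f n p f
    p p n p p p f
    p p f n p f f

p p f n p f f

p p f f f n p f: 1 tree
p p n p p p p f: 1 tree
p n p f n p f: 1 tree
p p n p p p f: 1 tree
p p f n p f f: 4 trees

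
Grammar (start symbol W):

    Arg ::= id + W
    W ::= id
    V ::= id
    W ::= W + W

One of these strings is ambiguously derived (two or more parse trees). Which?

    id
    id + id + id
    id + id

id + id + id

id: 1 tree
id + id + id: 2 trees
id + id: 1 tree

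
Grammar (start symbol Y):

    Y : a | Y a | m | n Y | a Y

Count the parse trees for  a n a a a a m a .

Parse trees for a n a a a a m a:
  [Y [Y a [Y n [Y a [Y a [Y a [Y a [Y m]]]]]]] a]
  [Y a [Y [Y n [Y a [Y a [Y a [Y a [Y m]]]]]] a]]
  [Y a [Y n [Y [Y a [Y a [Y a [Y a [Y m]]]]] a]]]
  [Y a [Y n [Y a [Y [Y a [Y a [Y a [Y m]]]] a]]]]
  [Y a [Y n [Y a [Y a [Y [Y a [Y a [Y m]]] a]]]]]
  [Y a [Y n [Y a [Y a [Y a [Y [Y a [Y m]] a]]]]]]
  [Y a [Y n [Y a [Y a [Y a [Y a [Y [Y m] a]]]]]]]

7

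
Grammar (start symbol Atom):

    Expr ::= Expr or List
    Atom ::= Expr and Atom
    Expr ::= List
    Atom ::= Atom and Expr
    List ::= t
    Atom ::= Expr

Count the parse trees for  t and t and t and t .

8

Parse trees for t and t and t and t:
  [Atom [Expr [List t]] and [Atom [Expr [List t]] and [Atom [Expr [List t]] and [Atom [Expr [List t]]]]]]
  [Atom [Expr [List t]] and [Atom [Expr [List t]] and [Atom [Atom [Expr [List t]]] and [Expr [List t]]]]]
  [Atom [Expr [List t]] and [Atom [Atom [Expr [List t]] and [Atom [Expr [List t]]]] and [Expr [List t]]]]
  [Atom [Expr [List t]] and [Atom [Atom [Atom [Expr [List t]]] and [Expr [List t]]] and [Expr [List t]]]]
  [Atom [Atom [Expr [List t]] and [Atom [Expr [List t]] and [Atom [Expr [List t]]]]] and [Expr [List t]]]
  [Atom [Atom [Expr [List t]] and [Atom [Atom [Expr [List t]]] and [Expr [List t]]]] and [Expr [List t]]]
  [Atom [Atom [Atom [Expr [List t]] and [Atom [Expr [List t]]]] and [Expr [List t]]] and [Expr [List t]]]
  [Atom [Atom [Atom [Atom [Expr [List t]]] and [Expr [List t]]] and [Expr [List t]]] and [Expr [List t]]]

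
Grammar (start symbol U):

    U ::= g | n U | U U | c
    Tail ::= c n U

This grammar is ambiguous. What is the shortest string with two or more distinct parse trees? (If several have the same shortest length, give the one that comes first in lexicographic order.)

length 1: no string has ≥2 trees
length 2: no string has ≥2 trees
length 3: c c c has 2 parse trees

Two derivations of c c c:
  U ⇒ U U ⇒ U U U ⇒ c U U ⇒ c c U ⇒ c c c
  U ⇒ U U ⇒ c U ⇒ c U U ⇒ c c U ⇒ c c c

c c c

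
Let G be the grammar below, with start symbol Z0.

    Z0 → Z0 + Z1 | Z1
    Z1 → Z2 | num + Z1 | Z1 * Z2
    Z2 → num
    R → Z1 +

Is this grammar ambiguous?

Witness: num + num

Derivation 1: Z0 ⇒ Z0 + Z1 ⇒ Z1 + Z1 ⇒ Z2 + Z1 ⇒ num + Z1 ⇒ num + Z2 ⇒ num + num
Derivation 2: Z0 ⇒ Z1 ⇒ num + Z1 ⇒ num + Z2 ⇒ num + num

Two distinct leftmost derivations for the same string.

Ambiguous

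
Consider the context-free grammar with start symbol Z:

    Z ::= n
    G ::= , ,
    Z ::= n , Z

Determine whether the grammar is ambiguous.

Only Z is reachable from Z; ignoring the rest: Right-recursive list with a separator: after each atom, whether the separator follows determines the rule. One parse per string.

Unambiguous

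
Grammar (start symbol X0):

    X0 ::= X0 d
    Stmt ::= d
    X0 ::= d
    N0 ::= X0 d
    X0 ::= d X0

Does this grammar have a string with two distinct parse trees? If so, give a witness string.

Witness: d d

Derivation 1: X0 ⇒ X0 d ⇒ d d
Derivation 2: X0 ⇒ d X0 ⇒ d d

Two distinct leftmost derivations for the same string.

Ambiguous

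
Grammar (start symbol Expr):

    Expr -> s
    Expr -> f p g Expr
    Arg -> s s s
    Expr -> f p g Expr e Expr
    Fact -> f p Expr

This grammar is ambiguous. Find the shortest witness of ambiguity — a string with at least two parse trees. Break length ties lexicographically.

f p g f p g s e s

length 1: no string has ≥2 trees
length 4: no string has ≥2 trees
length 6: no string has ≥2 trees
length 7: no string has ≥2 trees
length 9: f p g f p g s e s has 2 parse trees

Two derivations of f p g f p g s e s:
  Expr ⇒ f p g Expr ⇒ f p g f p g Expr e Expr ⇒ f p g f p g s e Expr ⇒ f p g f p g s e s
  Expr ⇒ f p g Expr e Expr ⇒ f p g f p g Expr e Expr ⇒ f p g f p g s e Expr ⇒ f p g f p g s e s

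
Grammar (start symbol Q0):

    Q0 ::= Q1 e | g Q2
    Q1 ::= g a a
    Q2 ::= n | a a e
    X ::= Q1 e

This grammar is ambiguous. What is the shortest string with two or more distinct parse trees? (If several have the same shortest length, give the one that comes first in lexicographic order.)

length 2: no string has ≥2 trees
length 4: g a a e has 2 parse trees

Two derivations of g a a e:
  Q0 ⇒ Q1 e ⇒ g a a e
  Q0 ⇒ g Q2 ⇒ g a a e

g a a e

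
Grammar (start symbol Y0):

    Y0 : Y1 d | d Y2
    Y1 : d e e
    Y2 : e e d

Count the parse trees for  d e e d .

2

Parse trees for d e e d:
  [Y0 [Y1 d e e] d]
  [Y0 d [Y2 e e d]]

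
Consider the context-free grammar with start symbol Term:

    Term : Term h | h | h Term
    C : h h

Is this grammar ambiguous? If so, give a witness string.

Witness: h h

Derivation 1: Term ⇒ Term h ⇒ h h
Derivation 2: Term ⇒ h Term ⇒ h h

Two distinct leftmost derivations for the same string.

Ambiguous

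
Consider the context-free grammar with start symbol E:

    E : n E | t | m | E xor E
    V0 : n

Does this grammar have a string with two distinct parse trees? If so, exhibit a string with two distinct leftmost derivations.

Witness: n m xor m

Derivation 1: E ⇒ n E ⇒ n E xor E ⇒ n m xor E ⇒ n m xor m
Derivation 2: E ⇒ E xor E ⇒ n E xor E ⇒ n m xor E ⇒ n m xor m

Two distinct leftmost derivations for the same string.

Ambiguous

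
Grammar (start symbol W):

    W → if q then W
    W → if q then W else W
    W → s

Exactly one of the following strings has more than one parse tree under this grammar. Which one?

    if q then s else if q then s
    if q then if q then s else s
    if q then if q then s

if q then if q then s else s

if q then s else if q then s: 1 tree
if q then if q then s else s: 2 trees
if q then if q then s: 1 tree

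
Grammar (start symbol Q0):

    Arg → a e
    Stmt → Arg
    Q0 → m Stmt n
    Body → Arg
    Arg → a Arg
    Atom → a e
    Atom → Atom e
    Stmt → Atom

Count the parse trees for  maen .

2

Parse trees for maen:
  [Q0 m [Stmt [Arg a e]] n]
  [Q0 m [Stmt [Atom a e]] n]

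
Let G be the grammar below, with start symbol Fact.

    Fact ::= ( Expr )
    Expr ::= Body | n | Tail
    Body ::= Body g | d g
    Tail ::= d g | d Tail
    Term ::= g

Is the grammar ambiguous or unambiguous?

Ambiguous

Witness: ( d g )

Derivation 1: Fact ⇒ ( Expr ) ⇒ ( Body ) ⇒ ( d g )
Derivation 2: Fact ⇒ ( Expr ) ⇒ ( Tail ) ⇒ ( d g )

Two distinct leftmost derivations for the same string.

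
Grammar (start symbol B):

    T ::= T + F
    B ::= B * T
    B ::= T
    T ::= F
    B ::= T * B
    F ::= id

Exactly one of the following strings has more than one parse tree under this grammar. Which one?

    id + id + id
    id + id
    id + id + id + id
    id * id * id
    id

id + id + id: 1 tree
id + id: 1 tree
id + id + id + id: 1 tree
id * id * id: 4 trees
id: 1 tree

id * id * id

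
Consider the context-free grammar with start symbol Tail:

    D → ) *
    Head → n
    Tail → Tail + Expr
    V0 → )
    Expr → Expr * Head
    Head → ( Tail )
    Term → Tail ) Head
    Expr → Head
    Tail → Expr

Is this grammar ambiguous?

(V0, D, Term are unreachable from Tail, so their rules don't affect L(Tail).) This is a standard precedence ladder (Tail over Expr over Head), with each level left-recursive on its own operator ('+' at Tail, '*' at Expr). That structure is LR(1), hence unambiguous.

Unambiguous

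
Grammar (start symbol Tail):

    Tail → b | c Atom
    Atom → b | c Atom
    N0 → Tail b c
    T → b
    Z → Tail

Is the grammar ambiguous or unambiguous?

Unambiguous

Only Tail, Atom are reachable from Tail; ignoring the rest: Each reachable nonterminal has at most one production per leading terminal, and all productions are right-linear; the derivation is determined token-by-token.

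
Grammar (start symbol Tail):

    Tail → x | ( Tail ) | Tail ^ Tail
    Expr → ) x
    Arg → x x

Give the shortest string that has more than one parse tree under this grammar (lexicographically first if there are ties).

length 1: no string has ≥2 trees
length 3: no string has ≥2 trees
length 5: x ^ x ^ x has 2 parse trees

Two derivations of x ^ x ^ x:
  Tail ⇒ Tail ^ Tail ⇒ x ^ Tail ⇒ x ^ Tail ^ Tail ⇒ x ^ x ^ Tail ⇒ x ^ x ^ x
  Tail ⇒ Tail ^ Tail ⇒ Tail ^ Tail ^ Tail ⇒ x ^ Tail ^ Tail ⇒ x ^ x ^ Tail ⇒ x ^ x ^ x

x ^ x ^ x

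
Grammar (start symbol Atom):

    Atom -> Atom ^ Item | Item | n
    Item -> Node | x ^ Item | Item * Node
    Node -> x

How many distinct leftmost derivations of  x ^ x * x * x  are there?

Parse trees for x ^ x * x * x:
  [Atom [Atom [Item [Node x]]] ^ [Item [Item [Item [Node x]] * [Node x]] * [Node x]]]
  [Atom [Item x ^ [Item [Item [Item [Node x]] * [Node x]] * [Node x]]]]
  [Atom [Item [Item x ^ [Item [Item [Node x]] * [Node x]]] * [Node x]]]
  [Atom [Item [Item [Item x ^ [Item [Node x]]] * [Node x]] * [Node x]]]

4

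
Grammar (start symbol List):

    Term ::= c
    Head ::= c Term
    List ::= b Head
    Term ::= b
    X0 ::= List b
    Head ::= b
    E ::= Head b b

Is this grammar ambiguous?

Unambiguous

(E, X0 are unreachable from List, so their rules don't affect L(List).) Restricted to the reachable nonterminals, every rule has the form A → t or A → t B, and no two rules for the same A share a first terminal. The grammar encodes a DFA — one run per string.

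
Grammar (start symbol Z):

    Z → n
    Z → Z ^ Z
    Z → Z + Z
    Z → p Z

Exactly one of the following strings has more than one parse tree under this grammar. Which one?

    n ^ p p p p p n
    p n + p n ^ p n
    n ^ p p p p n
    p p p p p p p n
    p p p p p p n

n ^ p p p p p n: 1 tree
p n + p n ^ p n: 7 trees
n ^ p p p p n: 1 tree
p p p p p p p n: 1 tree
p p p p p p n: 1 tree

p n + p n ^ p n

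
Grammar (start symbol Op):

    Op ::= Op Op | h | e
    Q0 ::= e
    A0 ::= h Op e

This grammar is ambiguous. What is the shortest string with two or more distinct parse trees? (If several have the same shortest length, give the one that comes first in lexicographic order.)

e e e

length 1: no string has ≥2 trees
length 2: no string has ≥2 trees
length 3: e e e has 2 parse trees

Two derivations of e e e:
  Op ⇒ Op Op ⇒ Op Op Op ⇒ e Op Op ⇒ e e Op ⇒ e e e
  Op ⇒ Op Op ⇒ e Op ⇒ e Op Op ⇒ e e Op ⇒ e e e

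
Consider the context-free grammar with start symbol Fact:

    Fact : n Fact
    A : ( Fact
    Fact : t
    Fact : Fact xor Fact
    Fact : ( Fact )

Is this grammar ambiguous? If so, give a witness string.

Witness: n t xor t

Derivation 1: Fact ⇒ n Fact ⇒ n Fact xor Fact ⇒ n t xor Fact ⇒ n t xor t
Derivation 2: Fact ⇒ Fact xor Fact ⇒ n Fact xor Fact ⇒ n t xor Fact ⇒ n t xor t

Two distinct leftmost derivations for the same string.

Ambiguous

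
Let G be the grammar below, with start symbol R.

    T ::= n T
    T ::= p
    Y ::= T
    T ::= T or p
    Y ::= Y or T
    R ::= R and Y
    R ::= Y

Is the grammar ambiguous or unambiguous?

Ambiguous

Witness: p or p

Derivation 1: R ⇒ Y ⇒ T ⇒ T or p ⇒ p or p
Derivation 2: R ⇒ Y ⇒ Y or T ⇒ T or T ⇒ p or T ⇒ p or p

Two distinct leftmost derivations for the same string.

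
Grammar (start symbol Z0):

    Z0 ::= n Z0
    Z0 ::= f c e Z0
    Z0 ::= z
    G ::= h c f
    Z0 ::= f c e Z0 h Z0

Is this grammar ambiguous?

Witness: f c e f c e z h z

Derivation 1: Z0 ⇒ f c e Z0 ⇒ f c e f c e Z0 h Z0 ⇒ f c e f c e z h Z0 ⇒ f c e f c e z h z
Derivation 2: Z0 ⇒ f c e Z0 h Z0 ⇒ f c e f c e Z0 h Z0 ⇒ f c e f c e z h Z0 ⇒ f c e f c e z h z

Two distinct leftmost derivations for the same string.

Ambiguous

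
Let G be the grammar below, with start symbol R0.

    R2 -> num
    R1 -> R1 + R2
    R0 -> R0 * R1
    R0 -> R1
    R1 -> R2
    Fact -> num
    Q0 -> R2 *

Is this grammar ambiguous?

Only R0, R1, R2 are reachable from R0; ignoring the rest: The grammar is stratified — R0 handles '*' (left-recursive), R1 handles '+', R2 atoms. Each operator has a fixed associativity and precedence level, so every string has one parse.

Unambiguous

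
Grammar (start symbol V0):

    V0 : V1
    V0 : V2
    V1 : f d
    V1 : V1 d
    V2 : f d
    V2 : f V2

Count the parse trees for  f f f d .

1

Parse trees for f f f d:
  [V0 [V2 f [V2 f [V2 f d]]]]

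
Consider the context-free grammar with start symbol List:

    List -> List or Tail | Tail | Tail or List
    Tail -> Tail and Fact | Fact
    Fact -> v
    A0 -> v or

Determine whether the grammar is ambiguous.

Witness: v or v

Derivation 1: List ⇒ List or Tail ⇒ Tail or Tail ⇒ Fact or Tail ⇒ v or Tail ⇒ v or Fact ⇒ v or v
Derivation 2: List ⇒ Tail or List ⇒ Fact or List ⇒ v or List ⇒ v or Tail ⇒ v or Fact ⇒ v or v

Two distinct leftmost derivations for the same string.

Ambiguous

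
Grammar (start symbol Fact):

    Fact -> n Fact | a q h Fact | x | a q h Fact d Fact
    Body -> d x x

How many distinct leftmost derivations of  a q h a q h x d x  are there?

2

Parse trees for a q h a q h x d x:
  [Fact a q h [Fact a q h [Fact x] d [Fact x]]]
  [Fact a q h [Fact a q h [Fact x]] d [Fact x]]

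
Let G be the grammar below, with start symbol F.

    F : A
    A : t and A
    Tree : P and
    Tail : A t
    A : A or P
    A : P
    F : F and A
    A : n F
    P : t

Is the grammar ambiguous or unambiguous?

Witness: t and t

Derivation 1: F ⇒ A ⇒ t and A ⇒ t and P ⇒ t and t
Derivation 2: F ⇒ F and A ⇒ A and A ⇒ P and A ⇒ t and A ⇒ t and P ⇒ t and t

Two distinct leftmost derivations for the same string.

Ambiguous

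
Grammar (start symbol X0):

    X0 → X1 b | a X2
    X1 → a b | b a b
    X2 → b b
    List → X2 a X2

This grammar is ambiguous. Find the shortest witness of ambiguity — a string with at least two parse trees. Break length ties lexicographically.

length 3: a b b has 2 parse trees

Two derivations of a b b:
  X0 ⇒ X1 b ⇒ a b b
  X0 ⇒ a X2 ⇒ a b b

a b b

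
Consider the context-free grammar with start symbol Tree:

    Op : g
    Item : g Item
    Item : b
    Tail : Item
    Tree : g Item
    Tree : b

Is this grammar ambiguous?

Only Tree, Item are reachable from Tree; ignoring the rest: The reachable rules are right-linear with at most one rule per (nonterminal, next-terminal) pair. Each input token forces the next rule, so parsing is deterministic.

Unambiguous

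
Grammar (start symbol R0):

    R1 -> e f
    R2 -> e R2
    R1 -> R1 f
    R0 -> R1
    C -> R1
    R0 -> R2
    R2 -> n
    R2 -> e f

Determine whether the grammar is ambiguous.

Ambiguous

Witness: e f

Derivation 1: R0 ⇒ R1 ⇒ e f
Derivation 2: R0 ⇒ R2 ⇒ e f

Two distinct leftmost derivations for the same string.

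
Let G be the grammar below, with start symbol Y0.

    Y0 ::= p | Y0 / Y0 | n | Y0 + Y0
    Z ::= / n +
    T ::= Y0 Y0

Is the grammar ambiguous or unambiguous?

Witness: n + n + n

Derivation 1: Y0 ⇒ Y0 + Y0 ⇒ n + Y0 ⇒ n + Y0 + Y0 ⇒ n + n + Y0 ⇒ n + n + n
Derivation 2: Y0 ⇒ Y0 + Y0 ⇒ Y0 + Y0 + Y0 ⇒ n + Y0 + Y0 ⇒ n + n + Y0 ⇒ n + n + n

Two distinct leftmost derivations for the same string.

Ambiguous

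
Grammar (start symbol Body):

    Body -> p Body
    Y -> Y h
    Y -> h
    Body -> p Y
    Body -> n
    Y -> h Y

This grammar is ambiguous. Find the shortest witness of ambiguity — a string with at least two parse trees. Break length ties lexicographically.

length 1: no string has ≥2 trees
length 2: no string has ≥2 trees
length 3: p h h has 2 parse trees

Two derivations of p h h:
  Body ⇒ p Y ⇒ p Y h ⇒ p h h
  Body ⇒ p Y ⇒ p h Y ⇒ p h h

p h h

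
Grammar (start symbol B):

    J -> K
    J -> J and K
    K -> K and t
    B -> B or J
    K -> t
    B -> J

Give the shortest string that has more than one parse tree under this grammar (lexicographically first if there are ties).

length 1: no string has ≥2 trees
length 3: t and t has 2 parse trees

Two derivations of t and t:
  B ⇒ J ⇒ K ⇒ K and t ⇒ t and t
  B ⇒ J ⇒ J and K ⇒ K and K ⇒ t and K ⇒ t and t

t and t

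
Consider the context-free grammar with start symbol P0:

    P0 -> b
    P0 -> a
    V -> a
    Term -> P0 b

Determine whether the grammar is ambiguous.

Unambiguous

Only P0 is reachable from P0; ignoring the rest: The reachable rules are right-linear with at most one rule per (nonterminal, next-terminal) pair. Each input token forces the next rule, so parsing is deterministic.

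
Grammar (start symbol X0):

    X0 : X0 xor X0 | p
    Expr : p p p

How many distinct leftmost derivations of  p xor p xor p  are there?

2

Parse trees for p xor p xor p:
  [X0 [X0 p] xor [X0 [X0 p] xor [X0 p]]]
  [X0 [X0 [X0 p] xor [X0 p]] xor [X0 p]]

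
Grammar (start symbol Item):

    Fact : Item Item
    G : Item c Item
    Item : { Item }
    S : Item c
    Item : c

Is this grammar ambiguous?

Unambiguous

Only Item is reachable from Item; ignoring the rest: Each string is a nest of matched brackets around a single atom. An opening bracket forces the recursive rule; an atom forces the base rule.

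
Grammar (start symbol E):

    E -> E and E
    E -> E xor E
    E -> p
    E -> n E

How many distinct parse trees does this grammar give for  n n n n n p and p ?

Parse trees for n n n n n p and p:
  [E [E n [E n [E n [E n [E n [E p]]]]]] and [E p]]
  [E n [E [E n [E n [E n [E n [E p]]]]] and [E p]]]
  [E n [E n [E [E n [E n [E n [E p]]]] and [E p]]]]
  [E n [E n [E n [E [E n [E n [E p]]] and [E p]]]]]
  [E n [E n [E n [E n [E [E n [E p]] and [E p]]]]]]
  [E n [E n [E n [E n [E n [E [E p] and [E p]]]]]]]

6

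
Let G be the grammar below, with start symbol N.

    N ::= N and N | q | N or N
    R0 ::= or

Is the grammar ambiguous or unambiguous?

Witness: q and q and q

Derivation 1: N ⇒ N and N ⇒ N and N and N ⇒ q and N and N ⇒ q and q and N ⇒ q and q and q
Derivation 2: N ⇒ N and N ⇒ q and N ⇒ q and N and N ⇒ q and q and N ⇒ q and q and q

Two distinct leftmost derivations for the same string.

Ambiguous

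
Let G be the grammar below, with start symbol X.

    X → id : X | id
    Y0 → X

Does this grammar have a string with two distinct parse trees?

(Y0 is unreachable from X, so its rules don't affect L(X).) The reachable grammar is A → atom sep A | atom. Each atom is followed by either the separator (recurse) or end-of-string (stop) — no choice point.

Unambiguous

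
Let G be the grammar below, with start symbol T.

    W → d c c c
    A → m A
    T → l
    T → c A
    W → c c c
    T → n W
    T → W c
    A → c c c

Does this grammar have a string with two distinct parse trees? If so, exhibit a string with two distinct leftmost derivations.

Witness: c c c c

Derivation 1: T ⇒ c A ⇒ c c c c
Derivation 2: T ⇒ W c ⇒ c c c c

Two distinct leftmost derivations for the same string.

Ambiguous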